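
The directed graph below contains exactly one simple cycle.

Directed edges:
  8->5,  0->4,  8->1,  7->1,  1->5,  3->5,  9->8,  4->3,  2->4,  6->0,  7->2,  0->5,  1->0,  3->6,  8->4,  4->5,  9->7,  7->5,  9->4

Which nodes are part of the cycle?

0, 3, 4, 6

DFS with gray/black marking from 4:
4 gray
  5 gray
  5 black
  3 gray
    6 gray
      0 gray
        0→4: 4 is gray → back edge
Back edge closes the cycle 4 → 3 → 6 → 0 → 4; its vertices are {0, 3, 4, 6}.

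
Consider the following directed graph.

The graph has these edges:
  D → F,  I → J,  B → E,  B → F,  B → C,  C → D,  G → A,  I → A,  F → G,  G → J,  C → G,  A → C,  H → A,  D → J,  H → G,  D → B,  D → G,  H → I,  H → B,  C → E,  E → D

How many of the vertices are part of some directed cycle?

7

A vertex is on a directed cycle iff it belongs to a strongly connected component of size ≥ 2 (or has a self-loop).
The vertices on cycles are {A, B, C, D, E, F, G} — 7 in total.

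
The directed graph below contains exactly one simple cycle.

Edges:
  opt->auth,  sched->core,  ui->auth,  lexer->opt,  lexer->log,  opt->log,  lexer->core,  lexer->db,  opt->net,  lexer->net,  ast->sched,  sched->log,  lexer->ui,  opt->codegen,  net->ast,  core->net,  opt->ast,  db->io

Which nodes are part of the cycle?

ast, net, core, sched

DFS with gray/black marking from core:
core gray
  net gray
    ast gray
      sched gray
        log gray
        log black
        sched→core: core is gray → back edge
Back edge closes the cycle core → net → ast → sched → core; its vertices are {ast, net, core, sched}.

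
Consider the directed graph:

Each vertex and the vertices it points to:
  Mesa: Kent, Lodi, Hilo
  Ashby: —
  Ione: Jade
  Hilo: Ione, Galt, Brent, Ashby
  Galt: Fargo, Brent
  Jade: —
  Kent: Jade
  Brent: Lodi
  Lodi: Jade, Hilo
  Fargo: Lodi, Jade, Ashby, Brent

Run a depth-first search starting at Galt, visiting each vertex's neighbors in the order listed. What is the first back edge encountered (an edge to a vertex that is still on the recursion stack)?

Hilo->Galt

DFS from Galt (visiting each vertex's neighbors in the order listed); mark gray on enter, black on exit:
Galt gray
  Fargo gray
    Lodi gray
      Jade gray
      Jade black
      Hilo gray
        Ione gray
          Ione→Jade: Jade black — skip
        Ione black
        Hilo→Galt: Galt is gray → back edge
First back edge: Hilo → Galt.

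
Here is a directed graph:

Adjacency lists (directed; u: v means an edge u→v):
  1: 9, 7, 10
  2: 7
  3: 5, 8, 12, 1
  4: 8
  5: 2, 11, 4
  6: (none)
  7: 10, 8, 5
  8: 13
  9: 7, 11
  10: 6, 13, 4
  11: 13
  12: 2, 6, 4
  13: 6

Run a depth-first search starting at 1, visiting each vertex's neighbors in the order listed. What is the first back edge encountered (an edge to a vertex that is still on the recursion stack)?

2→7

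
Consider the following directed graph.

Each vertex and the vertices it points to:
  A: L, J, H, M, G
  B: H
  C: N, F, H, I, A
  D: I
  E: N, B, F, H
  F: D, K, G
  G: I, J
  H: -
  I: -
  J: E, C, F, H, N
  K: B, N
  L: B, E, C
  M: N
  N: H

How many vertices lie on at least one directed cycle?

7

A vertex is on a directed cycle iff it belongs to a strongly connected component of size ≥ 2 (or has a self-loop).
The vertices on cycles are {A, C, E, F, G, J, L} — 7 in total.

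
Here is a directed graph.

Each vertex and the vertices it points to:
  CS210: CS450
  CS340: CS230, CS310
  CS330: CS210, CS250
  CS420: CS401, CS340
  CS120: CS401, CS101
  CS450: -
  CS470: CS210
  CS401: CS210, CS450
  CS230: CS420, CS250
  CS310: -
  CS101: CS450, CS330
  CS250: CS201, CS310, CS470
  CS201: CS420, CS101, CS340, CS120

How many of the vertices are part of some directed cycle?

8

A vertex is on a directed cycle iff it belongs to a strongly connected component of size ≥ 2 (or has a self-loop).
The vertices on cycles are {CS101, CS120, CS201, CS230, CS250, CS330, CS340, CS420} — 8 in total.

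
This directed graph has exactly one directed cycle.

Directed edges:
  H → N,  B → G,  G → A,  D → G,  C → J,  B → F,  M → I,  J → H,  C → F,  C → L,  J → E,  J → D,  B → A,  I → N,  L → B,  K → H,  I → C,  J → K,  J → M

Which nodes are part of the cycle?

C, I, J, M

DFS with gray/black marking from I:
I gray
  C gray
    L gray
      B gray
        A gray
        A black
        F gray
        F black
        G gray
          G→A: A black — skip
        G black
      B black
    L black
    J gray
      K gray
        H gray
          N gray
          N black
        H black
      K black
      D gray
        D→G: G black — skip
      D black
      M gray
        M→I: I is gray → back edge
Back edge closes the cycle I → C → J → M → I; its vertices are {C, I, J, M}.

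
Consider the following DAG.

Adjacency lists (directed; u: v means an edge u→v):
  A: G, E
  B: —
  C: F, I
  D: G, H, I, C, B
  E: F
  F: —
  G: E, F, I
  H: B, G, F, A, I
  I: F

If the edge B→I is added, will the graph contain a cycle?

Adding B→I creates a cycle iff I can already reach B.
Explore from I: no path reaches B. The graph stays acyclic.

No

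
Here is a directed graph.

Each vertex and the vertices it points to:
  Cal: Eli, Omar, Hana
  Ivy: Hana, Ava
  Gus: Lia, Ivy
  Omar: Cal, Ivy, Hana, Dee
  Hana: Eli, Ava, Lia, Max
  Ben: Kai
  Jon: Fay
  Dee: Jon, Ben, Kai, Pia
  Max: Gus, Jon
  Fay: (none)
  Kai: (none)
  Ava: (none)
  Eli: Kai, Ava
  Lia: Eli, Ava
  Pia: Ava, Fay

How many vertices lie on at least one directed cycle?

A vertex is on a directed cycle iff it belongs to a strongly connected component of size ≥ 2 (or has a self-loop).
The vertices on cycles are {Cal, Gus, Ivy, Max, Hana, Omar} — 6 in total.

6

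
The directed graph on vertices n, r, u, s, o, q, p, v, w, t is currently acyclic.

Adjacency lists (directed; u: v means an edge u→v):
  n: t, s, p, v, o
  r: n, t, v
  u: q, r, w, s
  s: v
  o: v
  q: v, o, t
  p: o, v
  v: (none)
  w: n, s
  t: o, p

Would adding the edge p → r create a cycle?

Adding p→r creates a cycle iff r can already reach p.
Path from r: r → t → p.
So r → … → p → r is a cycle.

Yes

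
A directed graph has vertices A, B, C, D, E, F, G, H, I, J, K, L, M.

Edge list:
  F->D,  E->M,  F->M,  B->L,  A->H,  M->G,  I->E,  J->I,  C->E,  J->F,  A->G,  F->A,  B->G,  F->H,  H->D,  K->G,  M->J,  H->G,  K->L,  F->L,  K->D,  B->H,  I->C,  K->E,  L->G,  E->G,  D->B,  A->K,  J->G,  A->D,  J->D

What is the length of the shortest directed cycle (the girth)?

3

For each vertex v, BFS finds the shortest path from v back to v.
The shortest such closed walk is M → J → F → M, length 3.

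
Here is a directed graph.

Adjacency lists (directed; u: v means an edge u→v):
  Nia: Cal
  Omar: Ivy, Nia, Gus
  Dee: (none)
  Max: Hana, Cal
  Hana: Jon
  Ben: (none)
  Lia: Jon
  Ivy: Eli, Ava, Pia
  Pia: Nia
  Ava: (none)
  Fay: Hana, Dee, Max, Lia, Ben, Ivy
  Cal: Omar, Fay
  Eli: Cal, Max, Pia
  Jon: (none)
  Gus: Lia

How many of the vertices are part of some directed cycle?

8

A vertex is on a directed cycle iff it belongs to a strongly connected component of size ≥ 2 (or has a self-loop).
The vertices on cycles are {Cal, Eli, Fay, Ivy, Max, Nia, Pia, Omar} — 8 in total.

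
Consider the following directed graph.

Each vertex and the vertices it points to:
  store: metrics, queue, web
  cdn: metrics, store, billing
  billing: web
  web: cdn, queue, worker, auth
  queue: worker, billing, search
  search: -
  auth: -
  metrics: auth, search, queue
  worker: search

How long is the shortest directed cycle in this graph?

3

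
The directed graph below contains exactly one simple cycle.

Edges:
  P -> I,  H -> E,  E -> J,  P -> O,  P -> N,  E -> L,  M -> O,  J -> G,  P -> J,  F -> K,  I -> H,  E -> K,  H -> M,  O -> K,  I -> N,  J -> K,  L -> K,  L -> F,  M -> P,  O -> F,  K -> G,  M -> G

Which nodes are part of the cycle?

DFS with gray/black marking from P:
P gray
  I gray
    H gray
      E gray
        K gray
          G gray
          G black
        K black
        J gray
          J→G: G black — skip
          J→K: K black — skip
        J black
        L gray
          F gray
            F→K: K black — skip
          F black
          L→K: K black — skip
        L black
      E black
      M gray
        M→G: G black — skip
        O gray
          O→F: F black — skip
          O→K: K black — skip
        O black
        M→P: P is gray → back edge
Back edge closes the cycle P → I → H → M → P; its vertices are {H, I, M, P}.

H, I, M, P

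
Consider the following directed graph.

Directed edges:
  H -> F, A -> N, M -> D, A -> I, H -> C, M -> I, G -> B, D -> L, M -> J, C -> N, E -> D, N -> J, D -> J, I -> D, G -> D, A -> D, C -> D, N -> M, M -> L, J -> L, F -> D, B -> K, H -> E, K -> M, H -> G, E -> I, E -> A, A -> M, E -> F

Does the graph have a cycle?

DFS with white/gray/black marking, starting from F:
F gray
  D gray
    L gray
    L black
    J gray
      J→L: L black — skip
    J black
  D black
F black
A gray
  N gray
    N→J: J black — skip
    M gray
      I gray
        I→D: D black — skip
      I black
      M→L: L black — skip
      M→D: D black — skip
      M→J: J black — skip
    M black
  N black
  A→I: I black — skip
  A→D: D black — skip
  A→M: M black — skip
A black
B gray
  K gray
    K→M: M black — skip
  K black
B black
C gray
  C→D: D black — skip
  C→N: N black — skip
C black
E gray
  E→F: F black — skip
  E→A: A black — skip
  E→D: D black — skip
  E→I: I black — skip
E black
G gray
  G→D: D black — skip
  G→B: B black — skip
G black
H gray
  H→C: C black — skip
  H→G: G black — skip
  H→F: F black — skip
  H→E: E black — skip
H black
Every edge goes to a white or black vertex — no back edge, so the graph is acyclic.

No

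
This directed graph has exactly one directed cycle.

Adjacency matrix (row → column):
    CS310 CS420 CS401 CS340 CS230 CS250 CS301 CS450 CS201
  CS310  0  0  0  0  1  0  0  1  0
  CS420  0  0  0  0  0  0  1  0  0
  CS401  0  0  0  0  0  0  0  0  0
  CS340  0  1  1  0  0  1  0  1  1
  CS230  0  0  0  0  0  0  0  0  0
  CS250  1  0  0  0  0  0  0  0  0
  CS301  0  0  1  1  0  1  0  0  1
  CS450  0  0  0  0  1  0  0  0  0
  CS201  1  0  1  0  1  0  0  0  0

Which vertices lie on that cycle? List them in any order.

DFS with gray/black marking from CS340:
CS340 gray
  CS420 gray
    CS301 gray
      CS250 gray
        CS310 gray
          CS230 gray
          CS230 black
          CS450 gray
            CS450→CS230: CS230 black — skip
          CS450 black
        CS310 black
      CS250 black
      CS201 gray
        CS201→CS230: CS230 black — skip
        CS401 gray
        CS401 black
        CS201→CS310: CS310 black — skip
      CS201 black
      CS301→CS401: CS401 black — skip
      CS301→CS340: CS340 is gray → back edge
Back edge closes the cycle CS340 → CS420 → CS301 → CS340; its vertices are {CS301, CS340, CS420}.

CS301, CS340, CS420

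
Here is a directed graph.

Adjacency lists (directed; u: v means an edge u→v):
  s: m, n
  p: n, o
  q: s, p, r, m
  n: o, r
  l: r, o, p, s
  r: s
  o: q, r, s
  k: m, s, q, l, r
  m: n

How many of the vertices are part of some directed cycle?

A vertex is on a directed cycle iff it belongs to a strongly connected component of size ≥ 2 (or has a self-loop).
The vertices on cycles are {m, n, o, p, q, r, s} — 7 in total.

7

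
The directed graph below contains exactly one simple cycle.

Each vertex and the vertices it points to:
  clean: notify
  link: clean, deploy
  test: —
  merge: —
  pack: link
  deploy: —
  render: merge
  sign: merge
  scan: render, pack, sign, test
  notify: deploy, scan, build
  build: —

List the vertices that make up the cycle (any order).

link, pack, scan, clean, notify

DFS with gray/black marking from notify:
notify gray
  deploy gray
  deploy black
  scan gray
    render gray
      merge gray
      merge black
    render black
    pack gray
      link gray
        clean gray
          clean→notify: notify is gray → back edge
Back edge closes the cycle notify → scan → pack → link → clean → notify; its vertices are {link, pack, scan, clean, notify}.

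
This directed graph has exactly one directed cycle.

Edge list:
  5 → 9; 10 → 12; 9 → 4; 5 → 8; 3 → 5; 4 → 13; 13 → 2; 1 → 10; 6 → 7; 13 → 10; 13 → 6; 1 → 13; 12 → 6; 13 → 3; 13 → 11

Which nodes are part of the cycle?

3, 4, 5, 9, 13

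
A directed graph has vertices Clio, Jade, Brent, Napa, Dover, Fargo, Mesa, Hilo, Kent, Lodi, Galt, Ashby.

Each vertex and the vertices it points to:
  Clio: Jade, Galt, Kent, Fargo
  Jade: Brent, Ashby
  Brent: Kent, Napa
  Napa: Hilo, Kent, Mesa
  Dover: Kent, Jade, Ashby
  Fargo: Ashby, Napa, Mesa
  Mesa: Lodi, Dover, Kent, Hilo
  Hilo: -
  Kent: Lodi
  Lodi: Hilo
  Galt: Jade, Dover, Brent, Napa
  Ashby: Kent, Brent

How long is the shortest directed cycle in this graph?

For each vertex v, BFS finds the shortest path from v back to v.
The shortest such closed walk is Jade → Brent → Napa → Mesa → Dover → Jade, length 5.

5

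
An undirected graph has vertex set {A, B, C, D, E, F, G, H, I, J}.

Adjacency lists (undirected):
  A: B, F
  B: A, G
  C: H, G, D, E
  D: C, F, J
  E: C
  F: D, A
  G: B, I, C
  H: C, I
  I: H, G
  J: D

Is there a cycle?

Yes

DFS, tracking each vertex's parent; an edge to a visited non-parent vertex closes a cycle.
Start from H:
visit H (parent –)
  visit C (parent H)
    C–H: parent, skip
    visit G (parent C)
      visit B (parent G)
        visit A (parent B)
          A–B: parent, skip
          visit F (parent A)
            visit D (parent F)
              D–C: C visited and ≠ parent → cycle
Cycle: C – G – B – A – F – D – C.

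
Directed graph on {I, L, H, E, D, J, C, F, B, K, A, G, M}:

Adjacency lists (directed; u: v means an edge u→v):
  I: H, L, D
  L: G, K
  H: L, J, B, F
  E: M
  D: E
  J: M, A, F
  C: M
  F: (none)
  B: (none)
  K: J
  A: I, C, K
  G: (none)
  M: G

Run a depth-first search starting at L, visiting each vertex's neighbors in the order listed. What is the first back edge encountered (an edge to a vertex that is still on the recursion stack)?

DFS from L (visiting each vertex's neighbors in the order listed); mark gray on enter, black on exit:
L gray
  G gray
  G black
  K gray
    J gray
      M gray
        M→G: G black — skip
      M black
      A gray
        I gray
          H gray
            H→L: L is gray → back edge
First back edge: H → L.

H→L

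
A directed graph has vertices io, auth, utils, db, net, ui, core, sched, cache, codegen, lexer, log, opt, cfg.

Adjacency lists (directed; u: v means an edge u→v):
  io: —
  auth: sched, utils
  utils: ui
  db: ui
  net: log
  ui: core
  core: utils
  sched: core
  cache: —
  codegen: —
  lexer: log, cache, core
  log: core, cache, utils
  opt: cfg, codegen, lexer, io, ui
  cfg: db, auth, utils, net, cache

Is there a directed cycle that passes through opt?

opt lies on a cycle iff there is a path from opt back to itself.
Exploring from opt, it never reaches itself; equivalently, its strongly connected component is a singleton.

No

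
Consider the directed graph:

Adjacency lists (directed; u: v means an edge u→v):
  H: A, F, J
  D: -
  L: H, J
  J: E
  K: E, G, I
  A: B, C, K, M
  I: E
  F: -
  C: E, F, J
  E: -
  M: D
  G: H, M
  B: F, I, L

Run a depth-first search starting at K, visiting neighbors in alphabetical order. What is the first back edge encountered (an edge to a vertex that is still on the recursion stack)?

DFS from K (visiting neighbors in alphabetical order); mark gray on enter, black on exit:
K gray
  E gray
  E black
  G gray
    H gray
      A gray
        B gray
          F gray
          F black
          I gray
            I→E: E black — skip
          I black
          L gray
            L→H: H is gray → back edge
First back edge: L → H.

L->H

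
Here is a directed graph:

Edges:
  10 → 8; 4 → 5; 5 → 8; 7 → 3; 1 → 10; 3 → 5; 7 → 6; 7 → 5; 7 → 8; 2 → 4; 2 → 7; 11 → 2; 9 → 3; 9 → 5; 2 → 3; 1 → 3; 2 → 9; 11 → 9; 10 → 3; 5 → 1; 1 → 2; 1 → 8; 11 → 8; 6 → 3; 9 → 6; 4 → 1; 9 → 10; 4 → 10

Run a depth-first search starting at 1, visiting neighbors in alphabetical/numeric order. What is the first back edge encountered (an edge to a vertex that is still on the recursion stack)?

5→1

DFS from 1 (visiting neighbors in alphabetical/numeric order); mark gray on enter, black on exit:
1 gray
  2 gray
    3 gray
      5 gray
        5→1: 1 is gray → back edge
First back edge: 5 → 1.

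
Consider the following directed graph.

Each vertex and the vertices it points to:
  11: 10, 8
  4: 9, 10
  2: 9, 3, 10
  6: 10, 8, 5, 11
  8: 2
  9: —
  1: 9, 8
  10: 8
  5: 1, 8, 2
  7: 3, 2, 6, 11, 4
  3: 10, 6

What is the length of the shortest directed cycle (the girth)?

For each vertex v, BFS finds the shortest path from v back to v.
The shortest such closed walk is 10 → 8 → 2 → 10, length 3.

3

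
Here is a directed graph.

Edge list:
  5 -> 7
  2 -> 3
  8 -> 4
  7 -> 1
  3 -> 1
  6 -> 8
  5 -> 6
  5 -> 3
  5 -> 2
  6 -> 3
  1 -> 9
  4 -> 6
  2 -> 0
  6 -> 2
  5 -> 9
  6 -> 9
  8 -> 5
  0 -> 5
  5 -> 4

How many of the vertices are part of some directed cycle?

6

A vertex is on a directed cycle iff it belongs to a strongly connected component of size ≥ 2 (or has a self-loop).
The vertices on cycles are {0, 2, 4, 5, 6, 8} — 6 in total.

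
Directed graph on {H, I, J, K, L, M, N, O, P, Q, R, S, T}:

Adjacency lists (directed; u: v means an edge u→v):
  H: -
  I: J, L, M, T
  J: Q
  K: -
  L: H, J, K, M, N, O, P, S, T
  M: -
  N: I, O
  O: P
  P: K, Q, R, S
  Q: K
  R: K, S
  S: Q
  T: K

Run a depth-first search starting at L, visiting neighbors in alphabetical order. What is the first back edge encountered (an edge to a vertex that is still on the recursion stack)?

I->L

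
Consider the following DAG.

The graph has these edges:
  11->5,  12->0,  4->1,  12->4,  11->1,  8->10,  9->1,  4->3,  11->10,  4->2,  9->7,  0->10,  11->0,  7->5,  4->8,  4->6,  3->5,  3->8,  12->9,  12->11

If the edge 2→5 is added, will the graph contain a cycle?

No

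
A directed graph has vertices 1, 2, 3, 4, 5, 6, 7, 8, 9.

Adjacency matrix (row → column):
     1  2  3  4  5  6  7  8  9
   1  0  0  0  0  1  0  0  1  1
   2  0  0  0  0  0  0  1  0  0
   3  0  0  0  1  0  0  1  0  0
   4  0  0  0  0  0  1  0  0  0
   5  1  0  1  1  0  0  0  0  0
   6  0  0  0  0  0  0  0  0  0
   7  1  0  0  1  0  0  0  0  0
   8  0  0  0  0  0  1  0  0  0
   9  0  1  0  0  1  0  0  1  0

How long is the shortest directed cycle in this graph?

For each vertex v, BFS finds the shortest path from v back to v.
The shortest such closed walk is 1 → 5 → 1, length 2.

2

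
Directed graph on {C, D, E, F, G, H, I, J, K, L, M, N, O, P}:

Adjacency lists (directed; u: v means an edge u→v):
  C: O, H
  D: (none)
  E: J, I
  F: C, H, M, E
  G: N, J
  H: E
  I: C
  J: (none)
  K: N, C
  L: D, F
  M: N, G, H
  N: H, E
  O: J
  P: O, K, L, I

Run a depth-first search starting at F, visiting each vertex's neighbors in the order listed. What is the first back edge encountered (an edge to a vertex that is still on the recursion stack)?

I->C

DFS from F (visiting each vertex's neighbors in the order listed); mark gray on enter, black on exit:
F gray
  C gray
    O gray
      J gray
      J black
    O black
    H gray
      E gray
        E→J: J black — skip
        I gray
          I→C: C is gray → back edge
First back edge: I → C.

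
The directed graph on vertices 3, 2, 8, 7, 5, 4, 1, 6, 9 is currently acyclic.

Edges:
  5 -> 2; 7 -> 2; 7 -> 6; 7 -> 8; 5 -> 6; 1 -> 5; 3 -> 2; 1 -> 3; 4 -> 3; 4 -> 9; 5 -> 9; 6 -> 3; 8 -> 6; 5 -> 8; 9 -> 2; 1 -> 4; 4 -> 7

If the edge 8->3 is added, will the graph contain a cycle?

No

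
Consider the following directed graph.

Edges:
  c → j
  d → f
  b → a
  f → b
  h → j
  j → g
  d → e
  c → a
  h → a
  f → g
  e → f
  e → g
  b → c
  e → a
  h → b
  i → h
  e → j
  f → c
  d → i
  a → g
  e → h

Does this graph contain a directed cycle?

No

DFS with white/gray/black marking, starting from f:
f gray
  c gray
    j gray
      g gray
      g black
    j black
    a gray
      a→g: g black — skip
    a black
  c black
  b gray
    b→c: c black — skip
    b→a: a black — skip
  b black
  f→g: g black — skip
f black
i gray
  h gray
    h→j: j black — skip
    h→a: a black — skip
    h→b: b black — skip
  h black
i black
e gray
  e→j: j black — skip
  e→f: f black — skip
  e→a: a black — skip
  e→h: h black — skip
  e→g: g black — skip
e black
d gray
  d→f: f black — skip
  d→e: e black — skip
  d→i: i black — skip
d black
Every edge goes to a white or black vertex — no back edge, so the graph is acyclic.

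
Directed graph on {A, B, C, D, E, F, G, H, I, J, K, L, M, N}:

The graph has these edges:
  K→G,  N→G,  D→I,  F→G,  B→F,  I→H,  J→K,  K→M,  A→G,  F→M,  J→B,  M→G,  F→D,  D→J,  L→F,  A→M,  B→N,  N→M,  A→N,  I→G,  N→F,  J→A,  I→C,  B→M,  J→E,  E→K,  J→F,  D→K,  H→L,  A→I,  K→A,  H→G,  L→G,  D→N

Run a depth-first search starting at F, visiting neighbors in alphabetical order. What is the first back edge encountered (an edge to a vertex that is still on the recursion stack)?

L->F

DFS from F (visiting neighbors in alphabetical order); mark gray on enter, black on exit:
F gray
  D gray
    I gray
      C gray
      C black
      G gray
      G black
      H gray
        H→G: G black — skip
        L gray
          L→F: F is gray → back edge
First back edge: L → F.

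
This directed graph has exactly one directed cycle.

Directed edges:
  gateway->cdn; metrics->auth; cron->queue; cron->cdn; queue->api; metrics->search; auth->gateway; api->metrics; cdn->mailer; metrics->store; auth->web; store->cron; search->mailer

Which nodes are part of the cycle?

api, cron, queue, store, metrics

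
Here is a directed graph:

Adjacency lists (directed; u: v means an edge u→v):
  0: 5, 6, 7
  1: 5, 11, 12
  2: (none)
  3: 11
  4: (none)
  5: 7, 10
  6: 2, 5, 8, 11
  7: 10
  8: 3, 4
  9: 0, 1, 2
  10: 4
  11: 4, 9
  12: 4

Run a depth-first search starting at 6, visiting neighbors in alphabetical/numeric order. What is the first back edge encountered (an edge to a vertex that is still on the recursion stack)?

DFS from 6 (visiting neighbors in alphabetical/numeric order); mark gray on enter, black on exit:
6 gray
  2 gray
  2 black
  5 gray
    7 gray
      10 gray
        4 gray
        4 black
      10 black
    7 black
    5→10: 10 black — skip
  5 black
  8 gray
    3 gray
      11 gray
        11→4: 4 black — skip
        9 gray
          0 gray
            0→5: 5 black — skip
            0→6: 6 is gray → back edge
First back edge: 0 → 6.

0->6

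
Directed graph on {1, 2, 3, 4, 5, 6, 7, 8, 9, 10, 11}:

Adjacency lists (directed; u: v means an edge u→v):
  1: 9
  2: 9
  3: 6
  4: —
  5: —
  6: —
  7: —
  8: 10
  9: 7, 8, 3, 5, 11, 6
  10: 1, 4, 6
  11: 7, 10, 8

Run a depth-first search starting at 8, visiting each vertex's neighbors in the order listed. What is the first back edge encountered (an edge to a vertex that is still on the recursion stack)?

DFS from 8 (visiting each vertex's neighbors in the order listed); mark gray on enter, black on exit:
8 gray
  10 gray
    1 gray
      9 gray
        7 gray
        7 black
        9→8: 8 is gray → back edge
First back edge: 9 → 8.

9→8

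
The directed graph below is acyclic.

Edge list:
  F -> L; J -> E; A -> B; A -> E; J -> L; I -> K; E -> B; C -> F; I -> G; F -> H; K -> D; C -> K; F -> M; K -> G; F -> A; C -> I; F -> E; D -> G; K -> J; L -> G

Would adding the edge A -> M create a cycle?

No

Adding A→M creates a cycle iff M can already reach A.
Explore from M: no path reaches A. The graph stays acyclic.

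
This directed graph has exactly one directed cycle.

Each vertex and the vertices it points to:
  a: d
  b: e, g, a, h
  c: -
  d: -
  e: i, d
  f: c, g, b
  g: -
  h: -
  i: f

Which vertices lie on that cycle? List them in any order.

b, e, f, i

DFS with gray/black marking from f:
f gray
  c gray
  c black
  g gray
  g black
  b gray
    e gray
      i gray
        i→f: f is gray → back edge
Back edge closes the cycle f → b → e → i → f; its vertices are {b, e, f, i}.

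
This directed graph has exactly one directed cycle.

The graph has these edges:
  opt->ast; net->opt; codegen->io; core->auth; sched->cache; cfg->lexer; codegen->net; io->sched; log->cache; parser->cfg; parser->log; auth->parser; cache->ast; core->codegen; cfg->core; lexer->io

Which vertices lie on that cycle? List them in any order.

DFS with gray/black marking from auth:
auth gray
  parser gray
    cfg gray
      lexer gray
        io gray
          sched gray
            cache gray
              ast gray
              ast black
            cache black
          sched black
        io black
      lexer black
      core gray
        codegen gray
          net gray
            opt gray
              opt→ast: ast black — skip
            opt black
          net black
          codegen→io: io black — skip
        codegen black
        core→auth: auth is gray → back edge
Back edge closes the cycle auth → parser → cfg → core → auth; its vertices are {cfg, auth, core, parser}.

cfg, auth, core, parser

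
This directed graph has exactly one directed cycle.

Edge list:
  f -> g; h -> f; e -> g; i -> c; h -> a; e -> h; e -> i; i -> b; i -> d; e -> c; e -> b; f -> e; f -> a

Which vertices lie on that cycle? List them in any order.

DFS with gray/black marking from e:
e gray
  g gray
  g black
  c gray
  c black
  b gray
  b black
  i gray
    d gray
    d black
    i→b: b black — skip
    i→c: c black — skip
  i black
  h gray
    a gray
    a black
    f gray
      f→g: g black — skip
      f→a: a black — skip
      f→e: e is gray → back edge
Back edge closes the cycle e → h → f → e; its vertices are {e, f, h}.

e, f, h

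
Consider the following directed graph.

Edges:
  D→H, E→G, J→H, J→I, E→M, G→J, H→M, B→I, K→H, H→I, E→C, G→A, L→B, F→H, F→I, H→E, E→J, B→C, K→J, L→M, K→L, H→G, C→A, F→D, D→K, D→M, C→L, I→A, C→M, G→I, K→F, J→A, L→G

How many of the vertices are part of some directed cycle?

10

A vertex is on a directed cycle iff it belongs to a strongly connected component of size ≥ 2 (or has a self-loop).
The vertices on cycles are {B, C, D, E, F, G, H, J, K, L} — 10 in total.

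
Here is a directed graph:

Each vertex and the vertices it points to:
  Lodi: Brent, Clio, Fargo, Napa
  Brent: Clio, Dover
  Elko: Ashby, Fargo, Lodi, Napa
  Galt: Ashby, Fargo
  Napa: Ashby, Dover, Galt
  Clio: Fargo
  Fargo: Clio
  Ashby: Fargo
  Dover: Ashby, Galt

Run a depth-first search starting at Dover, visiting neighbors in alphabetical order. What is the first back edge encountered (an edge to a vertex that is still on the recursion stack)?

Clio→Fargo

DFS from Dover (visiting neighbors in alphabetical order); mark gray on enter, black on exit:
Dover gray
  Ashby gray
    Fargo gray
      Clio gray
        Clio→Fargo: Fargo is gray → back edge
First back edge: Clio → Fargo.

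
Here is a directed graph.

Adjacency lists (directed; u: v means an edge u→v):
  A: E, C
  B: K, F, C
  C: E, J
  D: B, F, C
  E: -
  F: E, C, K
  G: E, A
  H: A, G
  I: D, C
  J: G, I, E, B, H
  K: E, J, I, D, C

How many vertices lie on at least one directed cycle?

10

A vertex is on a directed cycle iff it belongs to a strongly connected component of size ≥ 2 (or has a self-loop).
The vertices on cycles are {A, B, C, D, F, G, H, I, J, K} — 10 in total.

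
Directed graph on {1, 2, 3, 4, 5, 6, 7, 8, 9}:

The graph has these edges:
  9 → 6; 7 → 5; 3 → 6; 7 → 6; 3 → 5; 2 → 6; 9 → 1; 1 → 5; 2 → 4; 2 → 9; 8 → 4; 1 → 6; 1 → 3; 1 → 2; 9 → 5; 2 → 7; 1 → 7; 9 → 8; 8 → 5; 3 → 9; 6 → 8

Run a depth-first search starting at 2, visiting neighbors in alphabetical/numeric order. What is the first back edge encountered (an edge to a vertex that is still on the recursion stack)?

1→2

DFS from 2 (visiting neighbors in alphabetical/numeric order); mark gray on enter, black on exit:
2 gray
  4 gray
  4 black
  6 gray
    8 gray
      8→4: 4 black — skip
      5 gray
      5 black
    8 black
  6 black
  7 gray
    7→5: 5 black — skip
    7→6: 6 black — skip
  7 black
  9 gray
    1 gray
      1→2: 2 is gray → back edge
First back edge: 1 → 2.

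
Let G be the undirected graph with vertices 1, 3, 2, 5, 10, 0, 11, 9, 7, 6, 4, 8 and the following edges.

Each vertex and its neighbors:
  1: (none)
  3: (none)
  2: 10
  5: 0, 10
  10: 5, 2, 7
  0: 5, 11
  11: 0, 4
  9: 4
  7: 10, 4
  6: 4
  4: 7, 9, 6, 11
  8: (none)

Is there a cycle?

Yes

DFS, tracking each vertex's parent; an edge to a visited non-parent vertex closes a cycle.
Start from 10:
visit 10 (parent –)
  visit 5 (parent 10)
    visit 0 (parent 5)
      0–5: parent, skip
      visit 11 (parent 0)
        11–0: parent, skip
        visit 4 (parent 11)
          visit 7 (parent 4)
            7–10: 10 visited and ≠ parent → cycle
Cycle: 10 – 5 – 0 – 11 – 4 – 7 – 10.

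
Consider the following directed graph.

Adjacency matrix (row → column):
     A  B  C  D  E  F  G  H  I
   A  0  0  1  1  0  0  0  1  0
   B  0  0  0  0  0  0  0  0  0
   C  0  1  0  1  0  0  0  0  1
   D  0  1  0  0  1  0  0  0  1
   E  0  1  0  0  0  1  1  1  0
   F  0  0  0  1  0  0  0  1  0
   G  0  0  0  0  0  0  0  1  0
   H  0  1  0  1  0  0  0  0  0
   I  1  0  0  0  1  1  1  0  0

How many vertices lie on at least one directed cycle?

A vertex is on a directed cycle iff it belongs to a strongly connected component of size ≥ 2 (or has a self-loop).
The vertices on cycles are {A, C, D, E, F, G, H, I} — 8 in total.

8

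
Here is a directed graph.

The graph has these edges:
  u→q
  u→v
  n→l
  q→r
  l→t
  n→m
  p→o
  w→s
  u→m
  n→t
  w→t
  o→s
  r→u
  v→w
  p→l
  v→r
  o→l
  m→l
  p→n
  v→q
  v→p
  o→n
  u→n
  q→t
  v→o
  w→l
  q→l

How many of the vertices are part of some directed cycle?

4

A vertex is on a directed cycle iff it belongs to a strongly connected component of size ≥ 2 (or has a self-loop).
The vertices on cycles are {q, r, u, v} — 4 in total.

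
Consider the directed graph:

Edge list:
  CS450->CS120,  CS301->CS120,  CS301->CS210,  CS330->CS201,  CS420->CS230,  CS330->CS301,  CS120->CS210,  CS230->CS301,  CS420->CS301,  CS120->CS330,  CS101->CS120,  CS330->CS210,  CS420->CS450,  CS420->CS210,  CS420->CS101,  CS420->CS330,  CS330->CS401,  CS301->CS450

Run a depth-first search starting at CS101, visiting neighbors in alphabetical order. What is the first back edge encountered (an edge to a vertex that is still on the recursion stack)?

DFS from CS101 (visiting neighbors in alphabetical order); mark gray on enter, black on exit:
CS101 gray
  CS120 gray
    CS210 gray
    CS210 black
    CS330 gray
      CS201 gray
      CS201 black
      CS330→CS210: CS210 black — skip
      CS301 gray
        CS301→CS120: CS120 is gray → back edge
First back edge: CS301 → CS120.

CS301→CS120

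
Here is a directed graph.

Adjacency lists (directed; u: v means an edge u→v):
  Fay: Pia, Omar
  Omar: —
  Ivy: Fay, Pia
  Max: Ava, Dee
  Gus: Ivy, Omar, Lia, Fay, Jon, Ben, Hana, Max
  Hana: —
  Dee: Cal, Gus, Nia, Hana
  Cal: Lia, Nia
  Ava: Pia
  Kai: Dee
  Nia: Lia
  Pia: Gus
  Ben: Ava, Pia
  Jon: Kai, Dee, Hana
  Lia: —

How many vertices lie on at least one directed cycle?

A vertex is on a directed cycle iff it belongs to a strongly connected component of size ≥ 2 (or has a self-loop).
The vertices on cycles are {Ava, Ben, Dee, Fay, Gus, Ivy, Jon, Kai, Max, Pia} — 10 in total.

10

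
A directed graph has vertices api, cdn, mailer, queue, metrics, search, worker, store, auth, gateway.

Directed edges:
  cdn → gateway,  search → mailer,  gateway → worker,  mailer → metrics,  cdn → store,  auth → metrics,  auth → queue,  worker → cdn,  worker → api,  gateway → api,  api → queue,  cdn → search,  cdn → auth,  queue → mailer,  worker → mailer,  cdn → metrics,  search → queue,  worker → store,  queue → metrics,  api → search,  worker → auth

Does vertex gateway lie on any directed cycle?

Yes

gateway is on a cycle iff gateway can reach itself via ≥1 edge.
gateway → worker → cdn → gateway — yes.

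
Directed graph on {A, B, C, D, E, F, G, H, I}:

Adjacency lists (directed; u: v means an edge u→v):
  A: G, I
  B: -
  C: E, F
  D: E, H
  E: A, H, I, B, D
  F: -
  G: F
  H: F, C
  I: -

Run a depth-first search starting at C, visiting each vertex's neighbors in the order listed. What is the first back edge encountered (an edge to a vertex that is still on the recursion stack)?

H→C

DFS from C (visiting each vertex's neighbors in the order listed); mark gray on enter, black on exit:
C gray
  E gray
    A gray
      G gray
        F gray
        F black
      G black
      I gray
      I black
    A black
    H gray
      H→F: F black — skip
      H→C: C is gray → back edge
First back edge: H → C.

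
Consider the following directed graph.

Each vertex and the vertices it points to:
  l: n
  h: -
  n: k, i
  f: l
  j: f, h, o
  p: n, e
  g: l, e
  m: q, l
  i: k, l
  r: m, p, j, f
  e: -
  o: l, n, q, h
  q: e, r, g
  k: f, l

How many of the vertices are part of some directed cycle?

A vertex is on a directed cycle iff it belongs to a strongly connected component of size ≥ 2 (or has a self-loop).
The vertices on cycles are {f, i, j, k, l, m, n, o, q, r} — 10 in total.

10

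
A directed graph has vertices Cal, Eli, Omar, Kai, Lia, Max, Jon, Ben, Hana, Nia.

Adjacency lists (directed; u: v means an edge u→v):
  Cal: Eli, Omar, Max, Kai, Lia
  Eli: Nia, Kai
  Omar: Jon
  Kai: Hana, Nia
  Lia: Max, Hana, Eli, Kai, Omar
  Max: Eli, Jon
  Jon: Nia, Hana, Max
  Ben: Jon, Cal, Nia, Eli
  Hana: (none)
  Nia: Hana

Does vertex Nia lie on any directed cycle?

Nia lies on a cycle iff there is a path from Nia back to itself.
Exploring from Nia, it never reaches itself; equivalently, its strongly connected component is a singleton.

No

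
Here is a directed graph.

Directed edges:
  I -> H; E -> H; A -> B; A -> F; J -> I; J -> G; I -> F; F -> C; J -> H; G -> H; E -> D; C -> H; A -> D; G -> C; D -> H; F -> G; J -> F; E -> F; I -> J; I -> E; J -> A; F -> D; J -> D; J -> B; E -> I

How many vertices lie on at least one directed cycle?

3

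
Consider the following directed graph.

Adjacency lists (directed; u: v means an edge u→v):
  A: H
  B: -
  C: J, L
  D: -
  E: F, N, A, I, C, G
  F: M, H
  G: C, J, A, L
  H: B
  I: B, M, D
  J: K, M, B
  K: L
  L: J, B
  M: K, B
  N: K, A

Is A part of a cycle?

A lies on a cycle iff there is a path from A back to itself.
Exploring from A, it never reaches itself; equivalently, its strongly connected component is a singleton.

No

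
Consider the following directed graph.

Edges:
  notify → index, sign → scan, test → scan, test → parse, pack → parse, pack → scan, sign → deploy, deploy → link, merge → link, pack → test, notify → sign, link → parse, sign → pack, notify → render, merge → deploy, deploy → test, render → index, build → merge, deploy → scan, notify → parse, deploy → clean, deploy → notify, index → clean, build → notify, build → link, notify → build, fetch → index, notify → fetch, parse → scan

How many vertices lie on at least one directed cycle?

5

A vertex is on a directed cycle iff it belongs to a strongly connected component of size ≥ 2 (or has a self-loop).
The vertices on cycles are {sign, build, merge, deploy, notify} — 5 in total.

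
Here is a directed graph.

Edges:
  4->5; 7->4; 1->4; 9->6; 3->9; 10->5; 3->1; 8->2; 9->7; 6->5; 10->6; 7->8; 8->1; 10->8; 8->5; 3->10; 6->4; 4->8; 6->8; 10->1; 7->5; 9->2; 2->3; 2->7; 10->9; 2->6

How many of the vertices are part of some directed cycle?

9

A vertex is on a directed cycle iff it belongs to a strongly connected component of size ≥ 2 (or has a self-loop).
The vertices on cycles are {1, 2, 3, 4, 6, 7, 8, 9, 10} — 9 in total.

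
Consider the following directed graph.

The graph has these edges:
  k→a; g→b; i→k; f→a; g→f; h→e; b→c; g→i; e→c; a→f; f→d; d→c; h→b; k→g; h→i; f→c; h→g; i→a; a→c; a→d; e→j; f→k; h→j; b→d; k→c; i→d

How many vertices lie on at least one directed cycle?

5

A vertex is on a directed cycle iff it belongs to a strongly connected component of size ≥ 2 (or has a self-loop).
The vertices on cycles are {a, f, g, i, k} — 5 in total.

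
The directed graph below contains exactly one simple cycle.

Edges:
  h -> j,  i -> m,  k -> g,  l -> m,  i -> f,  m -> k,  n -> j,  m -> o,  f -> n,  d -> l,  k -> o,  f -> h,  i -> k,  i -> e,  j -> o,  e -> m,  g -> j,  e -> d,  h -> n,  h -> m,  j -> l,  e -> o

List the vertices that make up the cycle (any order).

DFS with gray/black marking from k:
k gray
  g gray
    j gray
      o gray
      o black
      l gray
        m gray
          m→o: o black — skip
          m→k: k is gray → back edge
Back edge closes the cycle k → g → j → l → m → k; its vertices are {g, j, k, l, m}.

g, j, k, l, m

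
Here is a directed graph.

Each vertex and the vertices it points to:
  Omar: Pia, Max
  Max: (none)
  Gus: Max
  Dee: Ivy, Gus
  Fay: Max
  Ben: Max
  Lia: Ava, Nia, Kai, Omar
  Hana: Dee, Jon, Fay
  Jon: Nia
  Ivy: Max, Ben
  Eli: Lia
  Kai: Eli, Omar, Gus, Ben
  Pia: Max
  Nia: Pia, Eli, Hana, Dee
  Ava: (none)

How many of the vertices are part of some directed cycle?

6

A vertex is on a directed cycle iff it belongs to a strongly connected component of size ≥ 2 (or has a self-loop).
The vertices on cycles are {Eli, Jon, Kai, Lia, Nia, Hana} — 6 in total.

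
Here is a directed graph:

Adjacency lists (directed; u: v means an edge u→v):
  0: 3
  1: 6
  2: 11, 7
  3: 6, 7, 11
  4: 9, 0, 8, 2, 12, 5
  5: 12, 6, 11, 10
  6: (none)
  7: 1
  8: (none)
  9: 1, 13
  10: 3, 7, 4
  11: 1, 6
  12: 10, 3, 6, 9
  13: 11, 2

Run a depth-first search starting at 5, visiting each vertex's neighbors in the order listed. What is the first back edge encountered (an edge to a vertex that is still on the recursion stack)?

4→12

DFS from 5 (visiting each vertex's neighbors in the order listed); mark gray on enter, black on exit:
5 gray
  12 gray
    10 gray
      3 gray
        6 gray
        6 black
        7 gray
          1 gray
            1→6: 6 black — skip
          1 black
        7 black
        11 gray
          11→1: 1 black — skip
          11→6: 6 black — skip
        11 black
      3 black
      10→7: 7 black — skip
      4 gray
        9 gray
          9→1: 1 black — skip
          13 gray
            13→11: 11 black — skip
            2 gray
              2→11: 11 black — skip
              2→7: 7 black — skip
            2 black
          13 black
        9 black
        0 gray
          0→3: 3 black — skip
        0 black
        8 gray
        8 black
        4→2: 2 black — skip
        4→12: 12 is gray → back edge
First back edge: 4 → 12.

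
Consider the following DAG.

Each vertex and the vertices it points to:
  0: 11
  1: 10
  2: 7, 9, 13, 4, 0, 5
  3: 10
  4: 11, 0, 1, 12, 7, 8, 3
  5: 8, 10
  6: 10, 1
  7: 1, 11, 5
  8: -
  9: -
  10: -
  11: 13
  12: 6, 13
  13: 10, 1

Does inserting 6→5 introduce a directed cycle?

No

Adding 6→5 creates a cycle iff 5 can already reach 6.
Explore from 5: no path reaches 6. The graph stays acyclic.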